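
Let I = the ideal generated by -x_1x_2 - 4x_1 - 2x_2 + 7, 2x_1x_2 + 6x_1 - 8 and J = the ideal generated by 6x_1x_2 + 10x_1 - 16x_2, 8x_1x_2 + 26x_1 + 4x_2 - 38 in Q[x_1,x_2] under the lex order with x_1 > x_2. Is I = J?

Yes, the ideals are equal.

Two ideals are equal iff their reduced Gröbner bases coincide (the reduced basis is unique for a fixed ordering).
Buchberger on the first generating set:
f_1 = -x_1x_2 - 4x_1 - 2x_2 + 7, LT = x_1x_2.
f_2 = 2x_1x_2 + 6x_1 - 8, LT = x_1x_2.

S(f_1,f_2): lcm = x_1x_2. S = x_1 + 2x_2 - 3.
  leading term x_1: no divisor's leading term divides it; move x_1 to the remainder.
  leading term x_2: no divisor's leading term divides it; move 2x_2 to the remainder.
  leading term 1: no divisor's leading term divides it; move -3 to the remainder.
  remainder x_1 + 2x_2 - 3 ≠ 0; add g_3 = x_1 + 2x_2 - 3 to the basis.

S(f_1,g_3): lcm = x_1x_2. S = 4x_1 - 2x_2^2 + 5x_2 - 7.
  leading term x_1: subtract (4)·g_3 from 4x_1 - 2x_2^2 + 5x_2 - 7 → -2x_2^2 - 3x_2 + 5
  leading term x_2^2: no divisor's leading term divides it; move -2x_2^2 to the remainder.
  leading term x_2: no divisor's leading term divides it; move -3x_2 to the remainder.
  leading term 1: no divisor's leading term divides it; move 5 to the remainder.
  remainder -2x_2^2 - 3x_2 + 5 ≠ 0; add g_4 = -2x_2^2 - 3x_2 + 5 to the basis.

The other S-polynomials (S(f_2,g_3), S(f_1,g_4), S(f_2,g_4), S(g_3,g_4)) all reduce to 0 modulo the current basis, so we have a Gröbner basis.
Inter-reduce: drop elements whose leading term is divisible by another's, tail-reduce, and make monic.
Reduced Gröbner basis: {x_1 + 2x_2 - 3, x_2^2 + 3/2x_2 - 5/2}.

Buchberger on the second generating set:
h_1 = 6x_1x_2 + 10x_1 - 16x_2, LT = x_1x_2.
h_2 = 8x_1x_2 + 26x_1 + 4x_2 - 38, LT = x_1x_2.

S(h_1,h_2): lcm = x_1x_2. S = -19/12x_1 - 19/6x_2 + 19/4.
  leading term x_1: no divisor's leading term divides it; move -19/12x_1 to the remainder.
  leading term x_2: no divisor's leading term divides it; move -19/6x_2 to the remainder.
  leading term 1: no divisor's leading term divides it; move 19/4 to the remainder.
  remainder -19/12x_1 - 19/6x_2 + 19/4 ≠ 0; add k_3 = -19/12x_1 - 19/6x_2 + 19/4 to the basis.

S(h_1,k_3): lcm = x_1x_2. S = 5/3x_1 - 2x_2^2 + 1/3x_2.
  leading term x_1: subtract (-20/19)·k_3 from 5/3x_1 - 2x_2^2 + 1/3x_2 → -2x_2^2 - 3x_2 + 5
  leading term x_2^2: no divisor's leading term divides it; move -2x_2^2 to the remainder.
  leading term x_2: no divisor's leading term divides it; move -3x_2 to the remainder.
  leading term 1: no divisor's leading term divides it; move 5 to the remainder.
  remainder -2x_2^2 - 3x_2 + 5 ≠ 0; add k_4 = -2x_2^2 - 3x_2 + 5 to the basis.

The other S-polynomials (S(h_2,k_3), S(h_1,k_4), S(h_2,k_4), S(k_3,k_4)) all reduce to 0 modulo the current basis, so we have a Gröbner basis.
Inter-reduce: drop elements whose leading term is divisible by another's, tail-reduce, and make monic.
Reduced Gröbner basis: {x_1 + 2x_2 - 3, x_2^2 + 3/2x_2 - 5/2}.

Same reduced basis, so the two generating sets span the same ideal.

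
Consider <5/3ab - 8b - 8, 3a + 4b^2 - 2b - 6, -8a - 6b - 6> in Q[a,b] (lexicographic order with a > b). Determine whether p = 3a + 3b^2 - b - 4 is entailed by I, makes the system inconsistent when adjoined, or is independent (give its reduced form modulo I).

First compute the reduced Gröbner basis of I by Buchberger's algorithm.
f_1 = 5/3ab - 8b - 8, LT = ab.
f_2 = 3a + 4b^2 - 2b - 6, LT = a.
f_3 = -8a - 6b - 6, LT = a.

S(f_1,f_2): lcm = ab. S = -4/3b^3 + 2/3b^2 - 14/5b - 24/5.
  leading term b^3: no divisor's leading term divides it; move -4/3b^3 to the remainder.
  leading term b^2: no divisor's leading term divides it; move 2/3b^2 to the remainder.
  leading term b: no divisor's leading term divides it; move -14/5b to the remainder.
  leading term 1: no divisor's leading term divides it; move -24/5 to the remainder.
  remainder -4/3b^3 + 2/3b^2 - 14/5b - 24/5 ≠ 0; add h_4 = -4/3b^3 + 2/3b^2 - 14/5b - 24/5 to the basis.

S(f_1,f_3): lcm = ab. S = -3/4b^2 - 111/20b - 24/5.
  leading term b^2: no divisor's leading term divides it; move -3/4b^2 to the remainder.
  leading term b: no divisor's leading term divides it; move -111/20b to the remainder.
  leading term 1: no divisor's leading term divides it; move -24/5 to the remainder.
  remainder -3/4b^2 - 111/20b - 24/5 ≠ 0; add h_5 = -3/4b^2 - 111/20b - 24/5 to the basis.

S(f_2,f_3): lcm = a. S = 4/3b^2 - 17/12b - 11/4.
  leading term b^2: subtract (-16/9)·h_5 from 4/3b^2 - 17/12b - 11/4 → -677/60b - 677/60
  leading term b: no divisor's leading term divides it; move -677/60b to the remainder.
  leading term 1: no divisor's leading term divides it; move -677/60 to the remainder.
  remainder -677/60b - 677/60 ≠ 0; add h_6 = -677/60b - 677/60 to the basis.

The other S-polynomials (S(f_1,h_4), S(f_2,h_4), S(f_3,h_4), S(f_1,h_5), S(f_2,h_5), S(f_3,h_5), S(h_4,h_5), S(f_1,h_6), S(f_2,h_6), S(f_3,h_6), S(h_4,h_6), S(h_5,h_6)) all reduce to 0 modulo the current basis, so we have a Gröbner basis.
Inter-reduce: drop elements whose leading term is divisible by another's, tail-reduce, and make monic.
Reduced Gröbner basis: {a, b + 1}.
Label its elements g_1 = a, g_2 = b + 1.

Reduce p = 3a + 3b^2 - b - 4 modulo G:
  leading term a: subtract (3)·g_1 from 3a + 3b^2 - b - 4 → 3b^2 - b - 4
  leading term b^2: subtract (3b)·g_2 from 3b^2 - b - 4 → -4b - 4
  leading term b: subtract (-4)·g_2 from -4b - 4 → 0
  normal form = 0.
Since the normal form is 0, p ∈ I.

3a + 3b^2 - b - 4 lies in I (it reduces to 0).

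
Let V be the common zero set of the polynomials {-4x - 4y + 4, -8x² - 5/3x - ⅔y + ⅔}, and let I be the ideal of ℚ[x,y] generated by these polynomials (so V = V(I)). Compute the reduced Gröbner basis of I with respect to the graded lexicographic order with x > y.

The reduced Gröbner basis is the canonical form of the ideal for this ordering.

f_1 = -4x - 4y + 4, LT = x.
f_2 = -8x² - 5/3x - ⅔y + ⅔, LT = x².

S(f_1,f_2): lcm = x². S = xy - 29/24x - 1/12y + 1/12.
  reduce S modulo (f_1, f_2):
  remainder -y² + 17/8y - 9/8 ≠ 0; add g_3 = -y² + 17/8y - 9/8 to the basis.

The other S-polynomials (S(f_1,g_3), S(f_2,g_3)) all reduce to 0 modulo the current basis, so we have a Gröbner basis.
Inter-reduce: drop elements whose leading term is divisible by another's, tail-reduce, and make monic.

G = {y² - 17/8y + 9/8, x + y - 1}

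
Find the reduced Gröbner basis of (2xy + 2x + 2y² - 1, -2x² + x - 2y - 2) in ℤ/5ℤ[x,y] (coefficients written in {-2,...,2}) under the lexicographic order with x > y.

f_1 = 2xy + 2x + 2y² - 1, LT = xy.
f_2 = -2x² + x - 2y - 2, LT = x².

S(f_1,f_2): lcm = x²y. S = x² + xy² - 2xy + 2x - y² - y.
  leading term x²: subtract (2)·f_2 from x² + xy² - 2xy + 2x - y² - y → xy² - 2xy - y² - 2y - 1
  leading term xy²: subtract (-2y)·f_1 from xy² - 2xy - y² - 2y - 1 → 2xy - y³ - y² + y - 1
  leading term xy: subtract (1)·f_1 from 2xy - y³ - y² + y - 1 → -2x - y³ + 2y² + y
  leading term x: no divisor's leading term divides it; move -2x to the remainder.
  leading term y³: no divisor's leading term divides it; move -y³ to the remainder.
  leading term y²: no divisor's leading term divides it; move 2y² to the remainder.
  leading term y: no divisor's leading term divides it; move y to the remainder.
  remainder -2x - y³ + 2y² + y ≠ 0; add g_3 = -2x - y³ + 2y² + y to the basis.

S(f_1,g_3): lcm = xy. S = x + 2y⁴ + y³ - y² + 2.
  leading term x: subtract (2)·g_3 from x + 2y⁴ + y³ - y² + 2 → 2y⁴ - 2y³ - 2y + 2
  leading term y⁴: no divisor's leading term divides it; move 2y⁴ to the remainder.
  leading term y³: no divisor's leading term divides it; move -2y³ to the remainder.
  leading term y: no divisor's leading term divides it; move -2y to the remainder.
  leading term 1: no divisor's leading term divides it; move 2 to the remainder.
  remainder 2y⁴ - 2y³ - 2y + 2 ≠ 0; add g_4 = 2y⁴ - 2y³ - 2y + 2 to the basis.

The other S-polynomials (S(f_2,g_3), S(f_1,g_4), S(f_2,g_4), S(g_3,g_4)) all reduce to 0 modulo the current basis, so we have a Gröbner basis.
Inter-reduce: drop elements whose leading term is divisible by another's, tail-reduce, and make monic.

G = {x - 2y³ - y² + 2y, y⁴ - y³ - y + 1}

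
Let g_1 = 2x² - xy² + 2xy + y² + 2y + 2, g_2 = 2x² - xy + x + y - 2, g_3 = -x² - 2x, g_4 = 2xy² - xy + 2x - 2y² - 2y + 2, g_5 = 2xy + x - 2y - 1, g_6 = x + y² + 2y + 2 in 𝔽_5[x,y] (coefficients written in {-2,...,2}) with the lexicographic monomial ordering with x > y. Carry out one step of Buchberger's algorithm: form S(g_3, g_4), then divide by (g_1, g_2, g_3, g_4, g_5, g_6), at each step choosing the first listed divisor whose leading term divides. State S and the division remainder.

lcm(LM(g_3), LM(g_4)) = x²y².
S = (lcm/LT(g_3))·g_3 − (lcm/LT(g_4))·g_4 = -2x²y - x² - 2xy² + xy - x.
Reduce S modulo (g_1, g_2, g_3, g_4, g_5, g_6) in that order:
  leading term x²y: subtract (-y)·g_1 from -2x²y - x² - 2xy² + xy - x → -x² - xy³ + xy - x + y³ + 2y² + 2y
  leading term x²: subtract (2)·g_1 from -x² - xy³ + xy - x + y³ + 2y² + 2y → -xy³ + 2xy² + 2xy - x + y³ - 2y + 1
  leading term xy³: subtract (2y)·g_4 from -xy³ + 2xy² + 2xy - x + y³ - 2y + 1 → -xy² - 2xy - x - y² - y + 1
  leading term xy²: subtract (2)·g_4 from -xy² - 2xy - x - y² - y + 1 → -2y² - 2y + 2
  leading term y²: no divisor's leading term divides it; move -2y² to the remainder.
  leading term y: no divisor's leading term divides it; move -2y to the remainder.
  leading term 1: no divisor's leading term divides it; move 2 to the remainder.
The remainder -2y² - 2y + 2 is nonzero, so it would be added as the next basis element.

S(g_3, g_4) = -2x²y - x² - 2xy² + xy - x; remainder on division = -2y² - 2y + 2.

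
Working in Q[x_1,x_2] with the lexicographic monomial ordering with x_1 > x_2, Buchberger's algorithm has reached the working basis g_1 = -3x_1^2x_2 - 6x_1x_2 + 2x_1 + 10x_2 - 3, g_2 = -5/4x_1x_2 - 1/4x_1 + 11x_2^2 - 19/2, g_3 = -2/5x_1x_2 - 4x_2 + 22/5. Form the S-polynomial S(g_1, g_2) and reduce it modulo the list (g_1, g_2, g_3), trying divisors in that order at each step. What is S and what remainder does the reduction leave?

S(g_1, g_2) = -1/5x_1^2 + 44/5x_1x_2^2 + 2x_1x_2 - 124/15x_1 - 10/3x_2 + 1; remainder on division = -1/5x_1^2 - 3118/375x_1 + 1936/25x_2^3 + 264/125x_2^2 - 5266/75x_2 - 103/125.

lcm(LM(g_1), LM(g_2)) = x_1^2x_2.
S = (lcm/LT(g_1))·g_1 − (lcm/LT(g_2))·g_2 = -1/5x_1^2 + 44/5x_1x_2^2 + 2x_1x_2 - 124/15x_1 - 10/3x_2 + 1.
Reduce S modulo (g_1, g_2, g_3) in that order:
  leading term x_1^2: no divisor's leading term divides it; move -1/5x_1^2 to the remainder.
  leading term x_1x_2^2: subtract (-176/25x_2)·g_2 from 44/5x_1x_2^2 + 2x_1x_2 - 124/15x_1 - 10/3x_2 + 1 → 6/25x_1x_2 - 124/15x_1 + 1936/25x_2^3 - 5266/75x_2 + 1
  leading term x_1x_2: subtract (-24/125)·g_2 from 6/25x_1x_2 - 124/15x_1 + 1936/25x_2^3 - 5266/75x_2 + 1 → -3118/375x_1 + 1936/25x_2^3 + 264/125x_2^2 - 5266/75x_2 - 103/125
  leading term x_1: no divisor's leading term divides it; move -3118/375x_1 to the remainder.
  leading term x_2^3: no divisor's leading term divides it; move 1936/25x_2^3 to the remainder.
  leading term x_2^2: no divisor's leading term divides it; move 264/125x_2^2 to the remainder.
  leading term x_2: no divisor's leading term divides it; move -5266/75x_2 to the remainder.
  leading term 1: no divisor's leading term divides it; move -103/125 to the remainder.
The remainder -1/5x_1^2 - 3118/375x_1 + 1936/25x_2^3 + 264/125x_2^2 - 5266/75x_2 - 103/125 is nonzero, so it would be added as the next basis element.
An S-polynomial is built so that the two leading terms cancel; whether anything survives reduction is exactly the Gröbner-basis criterion.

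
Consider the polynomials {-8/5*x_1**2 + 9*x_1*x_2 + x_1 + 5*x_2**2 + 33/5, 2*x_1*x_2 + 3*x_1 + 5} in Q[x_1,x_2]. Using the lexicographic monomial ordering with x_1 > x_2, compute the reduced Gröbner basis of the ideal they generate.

G = {x_1 + 5/4*x_2**3 + 15/8*x_2**2 - 159/40*x_2 + 37/20, x_2**4 + 3*x_2**3 - 93/100*x_2**2 - 329/100*x_2 + 11/50}

f_1 = -8/5*x_1**2 + 9*x_1*x_2 + x_1 + 5*x_2**2 + 33/5, LT = x_1**2.
f_2 = 2*x_1*x_2 + 3*x_1 + 5, LT = x_1*x_2.

S(f_1,f_2): lcm = x_1**2*x_2. S = -3/2*x_1**2 - 45/8*x_1*x_2**2 - 5/8*x_1*x_2 - 5/2*x_1 - 25/8*x_2**3 - 33/8*x_2.
  leading term x_1**2: subtract (15/16)·f_1 from -3/2*x_1**2 - 45/8*x_1*x_2**2 - 5/8*x_1*x_2 - 5/2*x_1 - 25/8*x_2**3 - 33/8*x_2 → -45/8*x_1*x_2**2 - 145/16*x_1*x_2 - 55/16*x_1 - 25/8*x_2**3 - 75/16*x_2**2 - 33/8*x_2 - 99/16
  leading term x_1*x_2**2: subtract (-45/16*x_2)·f_2 from -45/8*x_1*x_2**2 - 145/16*x_1*x_2 - 55/16*x_1 - 25/8*x_2**3 - 75/16*x_2**2 - 33/8*x_2 - 99/16 → -5/8*x_1*x_2 - 55/16*x_1 - 25/8*x_2**3 - 75/16*x_2**2 + 159/16*x_2 - 99/16
  leading term x_1*x_2: subtract (-5/16)·f_2 from -5/8*x_1*x_2 - 55/16*x_1 - 25/8*x_2**3 - 75/16*x_2**2 + 159/16*x_2 - 99/16 → -5/2*x_1 - 25/8*x_2**3 - 75/16*x_2**2 + 159/16*x_2 - 37/8
  leading term x_1: no divisor's leading term divides it; move -5/2*x_1 to the remainder.
  leading term x_2**3: no divisor's leading term divides it; move -25/8*x_2**3 to the remainder.
  leading term x_2**2: no divisor's leading term divides it; move -75/16*x_2**2 to the remainder.
  leading term x_2: no divisor's leading term divides it; move 159/16*x_2 to the remainder.
  leading term 1: no divisor's leading term divides it; move -37/8 to the remainder.
  remainder -5/2*x_1 - 25/8*x_2**3 - 75/16*x_2**2 + 159/16*x_2 - 37/8 ≠ 0; add g_3 = -5/2*x_1 - 25/8*x_2**3 - 75/16*x_2**2 + 159/16*x_2 - 37/8 to the basis.

S(f_2,g_3): lcm = x_1*x_2. S = 3/2*x_1 - 5/4*x_2**4 - 15/8*x_2**3 + 159/40*x_2**2 - 37/20*x_2 + 5/2.
  leading term x_1: subtract (-3/5)·g_3 from 3/2*x_1 - 5/4*x_2**4 - 15/8*x_2**3 + 159/40*x_2**2 - 37/20*x_2 + 5/2 → -5/4*x_2**4 - 15/4*x_2**3 + 93/80*x_2**2 + 329/80*x_2 - 11/40
  leading term x_2**4: no divisor's leading term divides it; move -5/4*x_2**4 to the remainder.
  leading term x_2**3: no divisor's leading term divides it; move -15/4*x_2**3 to the remainder.
  leading term x_2**2: no divisor's leading term divides it; move 93/80*x_2**2 to the remainder.
  leading term x_2: no divisor's leading term divides it; move 329/80*x_2 to the remainder.
  leading term 1: no divisor's leading term divides it; move -11/40 to the remainder.
  remainder -5/4*x_2**4 - 15/4*x_2**3 + 93/80*x_2**2 + 329/80*x_2 - 11/40 ≠ 0; add g_4 = -5/4*x_2**4 - 15/4*x_2**3 + 93/80*x_2**2 + 329/80*x_2 - 11/40 to the basis.

The other S-polynomials (S(f_1,g_3), S(f_1,g_4), S(f_2,g_4), S(g_3,g_4)) all reduce to 0 modulo the current basis, so we have a Gröbner basis.
Inter-reduce: drop elements whose leading term is divisible by another's, tail-reduce, and make monic.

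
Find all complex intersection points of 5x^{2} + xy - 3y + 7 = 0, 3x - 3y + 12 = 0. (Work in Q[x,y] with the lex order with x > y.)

{(-1, 3), (5/6, 29/6)}

Compute a lex Gröbner basis by Buchberger's algorithm.
f_1 = 5x^{2} + xy - 3y + 7, LT = x^{2}.
f_2 = 3x - 3y + 12, LT = x.

S(f_1,f_2): lcm = x^{2}. S = \tfrac{6}{5}xy - 4x - \tfrac{3}{5}y + \tfrac{7}{5}.
  leading term xy: subtract (\tfrac{2}{5}y)·f_2 from \tfrac{6}{5}xy - 4x - \tfrac{3}{5}y + \tfrac{7}{5} → -4x + \tfrac{6}{5}y^{2} - \tfrac{27}{5}y + \tfrac{7}{5}
  leading term x: subtract (-\tfrac{4}{3})·f_2 from -4x + \tfrac{6}{5}y^{2} - \tfrac{27}{5}y + \tfrac{7}{5} → \tfrac{6}{5}y^{2} - \tfrac{47}{5}y + \tfrac{87}{5}
  leading term y^{2}: no divisor's leading term divides it; move \tfrac{6}{5}y^{2} to the remainder.
  leading term y: no divisor's leading term divides it; move -\tfrac{47}{5}y to the remainder.
  leading term 1: no divisor's leading term divides it; move \tfrac{87}{5} to the remainder.
  remainder \tfrac{6}{5}y^{2} - \tfrac{47}{5}y + \tfrac{87}{5} ≠ 0; add h_3 = \tfrac{6}{5}y^{2} - \tfrac{47}{5}y + \tfrac{87}{5} to the basis.

S(f_1,h_3): leading monomials are coprime, so the S-polynomial reduces to 0 (Buchberger's first criterion).
S(f_2,h_3): leading monomials are coprime, so the S-polynomial reduces to 0 (Buchberger's first criterion).
Every S-polynomial of the final basis reduces to 0, so we have a Gröbner basis.
Inter-reduce: drop elements whose leading term is divisible by another's, tail-reduce, and make monic.
Reduced Gröbner basis: {x - y + 4, y^{2} - \tfrac{47}{6}y + \tfrac{29}{2}}.

Elimination: the polynomial y^{2} - \tfrac{47}{6}y + \tfrac{29}{2} lies in the elimination ideal for y, so y ∈ {3, 29/6}. For each such y, the remaining basis elements (now univariate) give the rest of the solution.
  y = 3: the earlier basis element becomes x + 1 = 0, giving x = -1 — point (-1, 3).
  y = 29/6: the earlier basis element becomes x - \tfrac{5}{6} = 0, giving x = 5/6 — point (5/6, 29/6).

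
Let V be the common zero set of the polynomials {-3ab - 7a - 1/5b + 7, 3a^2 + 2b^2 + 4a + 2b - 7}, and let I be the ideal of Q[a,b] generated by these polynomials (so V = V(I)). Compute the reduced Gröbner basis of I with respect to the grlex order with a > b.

f_1 = -3ab - 7a - 1/5b + 7, LT = ab.
f_2 = 3a^2 + 2b^2 + 4a + 2b - 7, LT = a^2.

S(f_1,f_2): lcm = a^2b. S = -2/3b^3 + 7/3a^2 - 19/15ab - 2/3b^2 - 7/3a + 7/3b.
  reduce S modulo (f_1, f_2):
  remainder -2/3b^3 - 20/9b^2 - 112/45a + 194/225b + 112/45 ≠ 0; add g_3 = -2/3b^3 - 20/9b^2 - 112/45a + 194/225b + 112/45 to the basis.

The other S-polynomials (S(f_1,g_3), S(f_2,g_3)) all reduce to 0 modulo the current basis, so we have a Gröbner basis.

G = {b^3 + 10/3b^2 + 56/15a - 97/75b - 56/15, a^2 + 2/3b^2 + 4/3a + 2/3b - 7/3, ab + 7/3a + 1/15b - 7/3}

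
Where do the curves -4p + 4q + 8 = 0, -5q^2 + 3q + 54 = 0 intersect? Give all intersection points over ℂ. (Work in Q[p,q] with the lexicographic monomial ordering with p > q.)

Compute a lex Gröbner basis by Buchberger's algorithm.
f_1 = -4p + 4q + 8, LT = p.
f_2 = -5q^2 + 3q + 54, LT = q^2.

The S-polynomials (S(f_1,f_2)) all reduce to 0 modulo the current basis, so we have a Gröbner basis.
Inter-reduce: drop elements whose leading term is divisible by another's, tail-reduce, and make monic.
Reduced Gröbner basis: {p - q - 2, q^2 - 3/5q - 54/5}.

From the last basis element, q^2 - 3/5q - 54/5 = 0, so q takes values in {-3, 18/5}. Each choice, substituted upward through the basis, yields the corresponding point(s) of the solution set.
  q = -3: the earlier basis element becomes p + 1 = 0, giving p = -1 — point (-1, -3).
  q = 18/5: the earlier basis element becomes p - 28/5 = 0, giving p = 28/5 — point (28/5, 18/5).

{(-1, -3), (28/5, 18/5)}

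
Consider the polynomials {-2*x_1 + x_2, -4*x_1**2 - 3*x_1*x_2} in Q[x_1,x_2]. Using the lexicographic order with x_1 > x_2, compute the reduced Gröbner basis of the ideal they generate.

f_1 = -2*x_1 + x_2, LT = x_1.
f_2 = -4*x_1**2 - 3*x_1*x_2, LT = x_1**2.

S(f_1,f_2): lcm = x_1**2. S = -5/4*x_1*x_2.
  reduce S modulo (f_1, f_2):
  remainder -5/8*x_2**2 ≠ 0; add g_3 = -5/8*x_2**2 to the basis.

The other S-polynomials (S(f_1,g_3), S(f_2,g_3)) all reduce to 0 modulo the current basis, so we have a Gröbner basis.
Inter-reduce: drop elements whose leading term is divisible by another's, tail-reduce, and make monic.

G = {x_1 - 1/2*x_2, x_2**2}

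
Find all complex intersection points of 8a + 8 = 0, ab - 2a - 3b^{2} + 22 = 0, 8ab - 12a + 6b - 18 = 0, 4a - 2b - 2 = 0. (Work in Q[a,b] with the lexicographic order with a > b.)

{(-1, -3)}

Compute a lex Gröbner basis by Buchberger's algorithm.
f_1 = 8a + 8, LT = a.
f_2 = ab - 2a - 3b^{2} + 22, LT = ab.
f_3 = 8ab - 12a + 6b - 18, LT = ab.
f_4 = 4a - 2b - 2, LT = a.

S(f_1,f_2): lcm = ab. S = 2a + 3b^{2} + b - 22.
  reduce S modulo (f_1, f_2, f_3, f_4):
  remainder 3b^{2} + b - 24 ≠ 0; add h_5 = 3b^{2} + b - 24 to the basis.

S(f_1,f_3): lcm = ab. S = \tfrac{3}{2}a + \tfrac{1}{4}b + \tfrac{9}{4}.
  reduce S modulo (f_1, f_2, f_3, f_4, h_5):
  remainder \tfrac{1}{4}b + \tfrac{3}{4} ≠ 0; add h_6 = \tfrac{1}{4}b + \tfrac{3}{4} to the basis.

The other S-polynomials (S(f_1,f_4), S(f_2,f_3), S(f_2,f_4), S(f_3,f_4), S(f_1,h_5), S(f_2,h_5), S(f_3,h_5), S(f_4,h_5), S(f_1,h_6), S(f_2,h_6), S(f_3,h_6), S(f_4,h_6), S(h_5,h_6)) all reduce to 0 modulo the current basis, so we have a Gröbner basis.
Inter-reduce: drop elements whose leading term is divisible by another's, tail-reduce, and make monic.
Reduced Gröbner basis: {a + 1, b + 3}.

The lex basis is triangular: the last element involves only b. Solving b + 3 = 0 gives b ∈ {-3}; substituting each value into the earlier elements determines the remaining variables.
  b = -3: the earlier basis element becomes a + 1 = 0, giving a = -1 — point (-1, -3).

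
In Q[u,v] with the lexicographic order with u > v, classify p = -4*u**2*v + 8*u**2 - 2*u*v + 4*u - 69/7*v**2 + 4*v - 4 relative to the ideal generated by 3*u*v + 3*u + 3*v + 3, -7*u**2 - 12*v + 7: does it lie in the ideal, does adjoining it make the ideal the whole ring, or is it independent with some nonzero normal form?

-4*u**2*v + 8*u**2 - 2*u*v + 4*u - 69/7*v**2 + 4*v - 4 is independent of I; its normal form modulo I is 6*u - 61/7*v + 6.

First compute the reduced Gröbner basis of I by Buchberger's algorithm.
f_1 = 3*u*v + 3*u + 3*v + 3, LT = u*v.
f_2 = -7*u**2 - 12*v + 7, LT = u**2.

S(f_1,f_2): lcm = u**2*v. S = u**2 + u*v + u - 12/7*v**2 + v.
  leading term u**2: subtract (-1/7)·f_2 from u**2 + u*v + u - 12/7*v**2 + v → u*v + u - 12/7*v**2 - 5/7*v + 1
  leading term u*v: subtract (1/3)·f_1 from u*v + u - 12/7*v**2 - 5/7*v + 1 → -12/7*v**2 - 12/7*v
  leading term v**2: no divisor's leading term divides it; move -12/7*v**2 to the remainder.
  leading term v: no divisor's leading term divides it; move -12/7*v to the remainder.
  remainder -12/7*v**2 - 12/7*v ≠ 0; add h_3 = -12/7*v**2 - 12/7*v to the basis.

The other S-polynomials (S(f_1,h_3), S(f_2,h_3)) all reduce to 0 modulo the current basis, so we have a Gröbner basis.
Inter-reduce: drop elements whose leading term is divisible by another's, tail-reduce, and make monic.
Reduced Gröbner basis: {u**2 + 12/7*v - 1, u*v + u + v + 1, v**2 + v}.
Label its elements g_1 = u**2 + 12/7*v - 1, g_2 = u*v + u + v + 1, g_3 = v**2 + v.

Reduce p = -4*u**2*v + 8*u**2 - 2*u*v + 4*u - 69/7*v**2 + 4*v - 4 modulo G:
  leading term u**2*v: subtract (-4*v)·g_1 from -4*u**2*v + 8*u**2 - 2*u*v + 4*u - 69/7*v**2 + 4*v - 4 → 8*u**2 - 2*u*v + 4*u - 3*v**2 - 4
  leading term u**2: subtract (8)·g_1 from 8*u**2 - 2*u*v + 4*u - 3*v**2 - 4 → -2*u*v + 4*u - 3*v**2 - 96/7*v + 4
  leading term u*v: subtract (-2)·g_2 from -2*u*v + 4*u - 3*v**2 - 96/7*v + 4 → 6*u - 3*v**2 - 82/7*v + 6
  leading term u: no divisor's leading term divides it; move 6*u to the remainder.
  leading term v**2: subtract (-3)·g_3 from -3*v**2 - 82/7*v + 6 → -61/7*v + 6
  leading term v: no divisor's leading term divides it; move -61/7*v to the remainder.
  leading term 1: no divisor's leading term divides it; move 6 to the remainder.
  normal form = 6*u - 61/7*v + 6.
The normal form is nonzero, so p ∉ I. Since p minus its normal form lies in I, I + (p) = I + (r) where r = 6*u - 61/7*v + 6; decide whether this ideal is the whole ring.
Run Buchberger on G together with r (pairs among the g_i already reduce to 0 since G is a Gröbner basis):
g_1 = u**2 + 12/7*v - 1, LT = u**2.
g_2 = u*v + u + v + 1, LT = u*v.
g_3 = v**2 + v, LT = v**2.
r = 6*u - 61/7*v + 6, LT = u.

S(g_1,r): lcm = u**2. S = 61/42*u*v - u + 12/7*v - 1.
  leading term u*v: subtract (61/42)·g_2 from 61/42*u*v - u + 12/7*v - 1 → -103/42*u + 11/42*v - 103/42
  leading term u: subtract (-103/252)·r from -103/42*u + 11/42*v - 103/42 → -5821/1764*v
  leading term v: no divisor's leading term divides it; move -5821/1764*v to the remainder.
  remainder -5821/1764*v ≠ 0; add m_5 = -5821/1764*v to the basis.

The other S-polynomials (S(g_1,g_2), S(g_1,g_3), S(g_2,g_3), S(g_2,r), S(g_3,r), S(g_1,m_5), S(g_2,m_5), S(g_3,m_5), S(r,m_5)) all reduce to 0 modulo the current basis, so we have a Gröbner basis.
Inter-reduce: drop elements whose leading term is divisible by another's, tail-reduce, and make monic.
Reduced Gröbner basis: {u + 1, v}.
The reduced Gröbner basis of I + (p) is {u + 1, v} ≠ {1}, a proper ideal, so the enlarged system stays consistent: p is independent of I, with normal form 6*u - 61/7*v + 6.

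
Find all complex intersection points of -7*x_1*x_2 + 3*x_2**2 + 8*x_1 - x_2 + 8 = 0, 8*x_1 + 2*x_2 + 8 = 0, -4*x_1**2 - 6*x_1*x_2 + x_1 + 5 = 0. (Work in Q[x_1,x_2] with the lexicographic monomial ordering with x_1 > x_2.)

{(-1, 0)}

Compute a lex Gröbner basis by Buchberger's algorithm.
f_1 = -7*x_1*x_2 + 8*x_1 + 3*x_2**2 - x_2 + 8, LT = x_1*x_2.
f_2 = 8*x_1 + 2*x_2 + 8, LT = x_1.
f_3 = -4*x_1**2 - 6*x_1*x_2 + x_1 + 5, LT = x_1**2.

S(f_1,f_2): lcm = x_1*x_2. S = -8/7*x_1 - 19/28*x_2**2 - 6/7*x_2 - 8/7.
  leading term x_1: subtract (-1/7)·f_2 from -8/7*x_1 - 19/28*x_2**2 - 6/7*x_2 - 8/7 → -19/28*x_2**2 - 4/7*x_2
  leading term x_2**2: no divisor's leading term divides it; move -19/28*x_2**2 to the remainder.
  leading term x_2: no divisor's leading term divides it; move -4/7*x_2 to the remainder.
  remainder -19/28*x_2**2 - 4/7*x_2 ≠ 0; add h_4 = -19/28*x_2**2 - 4/7*x_2 to the basis.

S(f_1,f_3): lcm = x_1**2*x_2. S = -8/7*x_1**2 - 27/14*x_1*x_2**2 + 11/28*x_1*x_2 - 8/7*x_1 + 5/4*x_2.
  leading term x_1**2: subtract (-1/7*x_1)·f_2 from -8/7*x_1**2 - 27/14*x_1*x_2**2 + 11/28*x_1*x_2 - 8/7*x_1 + 5/4*x_2 → -27/14*x_1*x_2**2 + 19/28*x_1*x_2 + 5/4*x_2
  leading term x_1*x_2**2: subtract (27/98*x_2)·f_1 from -27/14*x_1*x_2**2 + 19/28*x_1*x_2 + 5/4*x_2 → -299/196*x_1*x_2 - 81/98*x_2**3 + 27/98*x_2**2 - 187/196*x_2
  leading term x_1*x_2: subtract (299/1372)·f_1 from -299/196*x_1*x_2 - 81/98*x_2**3 + 27/98*x_2**2 - 187/196*x_2 → -598/343*x_1 - 81/98*x_2**3 - 519/1372*x_2**2 - 505/686*x_2 - 598/343
  leading term x_1: subtract (-299/1372)·f_2 from -598/343*x_1 - 81/98*x_2**3 - 519/1372*x_2**2 - 505/686*x_2 - 598/343 → -81/98*x_2**3 - 519/1372*x_2**2 - 103/343*x_2
  leading term x_2**3: subtract (162/133*x_2)·h_4 from -81/98*x_2**3 - 519/1372*x_2**2 - 103/343*x_2 → 8283/26068*x_2**2 - 103/343*x_2
  leading term x_2**2: subtract (-8283/17689)·h_4 from 8283/26068*x_2**2 - 103/343*x_2 → -205/361*x_2
  leading term x_2: no divisor's leading term divides it; move -205/361*x_2 to the remainder.
  remainder -205/361*x_2 ≠ 0; add h_5 = -205/361*x_2 to the basis.

S(f_2,f_3): lcm = x_1**2. S = -5/4*x_1*x_2 + 5/4*x_1 + 5/4.
  leading term x_1*x_2: subtract (5/28)·f_1 from -5/4*x_1*x_2 + 5/4*x_1 + 5/4 → -5/28*x_1 - 15/28*x_2**2 + 5/28*x_2 - 5/28
  leading term x_1: subtract (-5/224)·f_2 from -5/28*x_1 - 15/28*x_2**2 + 5/28*x_2 - 5/28 → -15/28*x_2**2 + 25/112*x_2
  leading term x_2**2: subtract (15/19)·h_4 from -15/28*x_2**2 + 25/112*x_2 → 205/304*x_2
  leading term x_2: subtract (-19/16)·h_5 from 205/304*x_2 → 0
  remainder 0.

S(f_1,h_4): lcm = x_1*x_2**2. S = -264/133*x_1*x_2 - 3/7*x_2**3 + 1/7*x_2**2 - 8/7*x_2.
  leading term x_1*x_2: subtract (264/931)·f_1 from -264/133*x_1*x_2 - 3/7*x_2**3 + 1/7*x_2**2 - 8/7*x_2 → -2112/931*x_1 - 3/7*x_2**3 - 659/931*x_2**2 - 800/931*x_2 - 2112/931
  leading term x_1: subtract (-264/931)·f_2 from -2112/931*x_1 - 3/7*x_2**3 - 659/931*x_2**2 - 800/931*x_2 - 2112/931 → -3/7*x_2**3 - 659/931*x_2**2 - 272/931*x_2
  leading term x_2**3: subtract (12/19*x_2)·h_4 from -3/7*x_2**3 - 659/931*x_2**2 - 272/931*x_2 → -17/49*x_2**2 - 272/931*x_2
  leading term x_2**2: subtract (68/133)·h_4 from -17/49*x_2**2 - 272/931*x_2 → 0
  remainder 0.

S(f_2,h_4): leading monomials are coprime, so the S-polynomial reduces to 0 (Buchberger's first criterion).
S(f_3,h_4): leading monomials are coprime, so the S-polynomial reduces to 0 (Buchberger's first criterion).
S(f_1,h_5): lcm = x_1*x_2. S = -8/7*x_1 - 3/7*x_2**2 + 1/7*x_2 - 8/7.
  leading term x_1: subtract (-1/7)·f_2 from -8/7*x_1 - 3/7*x_2**2 + 1/7*x_2 - 8/7 → -3/7*x_2**2 + 3/7*x_2
  leading term x_2**2: subtract (12/19)·h_4 from -3/7*x_2**2 + 3/7*x_2 → 15/19*x_2
  leading term x_2: subtract (-57/41)·h_5 from 15/19*x_2 → 0
  remainder 0.

S(f_2,h_5): leading monomials are coprime, so the S-polynomial reduces to 0 (Buchberger's first criterion).
S(f_3,h_5): leading monomials are coprime, so the S-polynomial reduces to 0 (Buchberger's first criterion).
S(h_4,h_5): lcm = x_2**2. S = 16/19*x_2.
  leading term x_2: subtract (-304/205)·h_5 from 16/19*x_2 → 0
  remainder 0.

Every S-polynomial of the final basis reduces to 0, so we have a Gröbner basis.
Inter-reduce: drop elements whose leading term is divisible by another's, tail-reduce, and make monic.
Reduced Gröbner basis: {x_1 + 1, x_2}.

Elimination: the polynomial x_2 lies in the elimination ideal for x_2, so x_2 ∈ {0}. For each such x_2, the remaining basis elements (now univariate) give the rest of the solution.
  x_2 = 0: the earlier basis element becomes x_1 + 1 = 0, giving x_1 = -1 — point (-1, 0).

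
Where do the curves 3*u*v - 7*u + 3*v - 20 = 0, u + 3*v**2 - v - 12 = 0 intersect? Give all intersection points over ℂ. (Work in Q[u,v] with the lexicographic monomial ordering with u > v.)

{(-2, -2), (-1 + 13*sqrt(3)*I/3, 7/3 - sqrt(3)*I/3), (-1 - 13*sqrt(3)*I/3, 7/3 + sqrt(3)*I/3)}

Compute a lex Gröbner basis by Buchberger's algorithm.
f_1 = 3*u*v - 7*u + 3*v - 20, LT = u*v.
f_2 = u + 3*v**2 - v - 12, LT = u.

S(f_1,f_2): lcm = u*v. S = -7/3*u - 3*v**3 + v**2 + 13*v - 20/3.
  leading term u: subtract (-7/3)·f_2 from -7/3*u - 3*v**3 + v**2 + 13*v - 20/3 → -3*v**3 + 8*v**2 + 32/3*v - 104/3
  leading term v**3: no divisor's leading term divides it; move -3*v**3 to the remainder.
  leading term v**2: no divisor's leading term divides it; move 8*v**2 to the remainder.
  leading term v: no divisor's leading term divides it; move 32/3*v to the remainder.
  leading term 1: no divisor's leading term divides it; move -104/3 to the remainder.
  remainder -3*v**3 + 8*v**2 + 32/3*v - 104/3 ≠ 0; add h_3 = -3*v**3 + 8*v**2 + 32/3*v - 104/3 to the basis.

The other S-polynomials (S(f_1,h_3), S(f_2,h_3)) all reduce to 0 modulo the current basis, so we have a Gröbner basis.
Inter-reduce: drop elements whose leading term is divisible by another's, tail-reduce, and make monic.
Reduced Gröbner basis: {u + 3*v**2 - v - 12, v**3 - 8/3*v**2 - 32/9*v + 104/9}.

Since the basis is lex-ordered, v**3 - 8/3*v**2 - 32/9*v + 104/9 is univariate in v. Its roots are {-2, 7/3 - sqrt(3)*I/3, 7/3 + sqrt(3)*I/3}. Back-substituting each root into the other basis elements fixes the other coordinates.
  v = -2: the earlier basis element becomes u + 2 = 0, giving u = -2 — point (-2, -2).
  v = 7/3 - sqrt(3)*I/3: the earlier basis element becomes u + 1 - 13*sqrt(3)*I/3 = 0, giving u = -1 + 13*sqrt(3)*I/3 — point (-1 + 13*sqrt(3)*I/3, 7/3 - sqrt(3)*I/3).
  v = 7/3 + sqrt(3)*I/3: the earlier basis element becomes u + 1 + 13*sqrt(3)*I/3 = 0, giving u = -1 - 13*sqrt(3)*I/3 — point (-1 - 13*sqrt(3)*I/3, 7/3 + sqrt(3)*I/3).
Check: every point annihilates each of the original generators.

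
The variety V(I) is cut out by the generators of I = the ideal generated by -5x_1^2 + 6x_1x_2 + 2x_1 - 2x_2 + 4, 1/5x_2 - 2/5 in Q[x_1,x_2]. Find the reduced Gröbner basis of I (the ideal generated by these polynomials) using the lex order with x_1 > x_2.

G = {x_1^2 - 14/5x_1, x_2 - 2}

f_1 = -5x_1^2 + 6x_1x_2 + 2x_1 - 2x_2 + 4, LT = x_1^2.
f_2 = 1/5x_2 - 2/5, LT = x_2.

The S-polynomials (S(f_1,f_2)) all reduce to 0 modulo the current basis, so we have a Gröbner basis.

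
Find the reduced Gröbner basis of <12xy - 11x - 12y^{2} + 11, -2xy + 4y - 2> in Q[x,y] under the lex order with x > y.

G = {x + \tfrac{12}{11}y^{2} - \tfrac{24}{11}y + \tfrac{1}{11}, y^{3} - 2y^{2} + \tfrac{23}{12}y - \tfrac{11}{12}}

f_1 = 12xy - 11x - 12y^{2} + 11, LT = xy.
f_2 = -2xy + 4y - 2, LT = xy.

S(f_1,f_2): lcm = xy. S = -\tfrac{11}{12}x - y^{2} + 2y - \tfrac{1}{12}.
  leading term x: no divisor's leading term divides it; move -\tfrac{11}{12}x to the remainder.
  leading term y^{2}: no divisor's leading term divides it; move -y^{2} to the remainder.
  leading term y: no divisor's leading term divides it; move 2y to the remainder.
  leading term 1: no divisor's leading term divides it; move -\tfrac{1}{12} to the remainder.
  remainder -\tfrac{11}{12}x - y^{2} + 2y - \tfrac{1}{12} ≠ 0; add g_3 = -\tfrac{11}{12}x - y^{2} + 2y - \tfrac{1}{12} to the basis.

S(f_1,g_3): lcm = xy. S = -\tfrac{11}{12}x - \tfrac{12}{11}y^{3} + \tfrac{13}{11}y^{2} - \tfrac{1}{11}y + \tfrac{11}{12}.
  leading term x: subtract (1)·g_3 from -\tfrac{11}{12}x - \tfrac{12}{11}y^{3} + \tfrac{13}{11}y^{2} - \tfrac{1}{11}y + \tfrac{11}{12} → -\tfrac{12}{11}y^{3} + \tfrac{24}{11}y^{2} - \tfrac{23}{11}y + 1
  leading term y^{3}: no divisor's leading term divides it; move -\tfrac{12}{11}y^{3} to the remainder.
  leading term y^{2}: no divisor's leading term divides it; move \tfrac{24}{11}y^{2} to the remainder.
  leading term y: no divisor's leading term divides it; move -\tfrac{23}{11}y to the remainder.
  leading term 1: no divisor's leading term divides it; move 1 to the remainder.
  remainder -\tfrac{12}{11}y^{3} + \tfrac{24}{11}y^{2} - \tfrac{23}{11}y + 1 ≠ 0; add g_4 = -\tfrac{12}{11}y^{3} + \tfrac{24}{11}y^{2} - \tfrac{23}{11}y + 1 to the basis.

The other S-polynomials (S(f_2,g_3), S(f_1,g_4), S(f_2,g_4), S(g_3,g_4)) all reduce to 0 modulo the current basis, so we have a Gröbner basis.
Inter-reduce: drop elements whose leading term is divisible by another's, tail-reduce, and make monic.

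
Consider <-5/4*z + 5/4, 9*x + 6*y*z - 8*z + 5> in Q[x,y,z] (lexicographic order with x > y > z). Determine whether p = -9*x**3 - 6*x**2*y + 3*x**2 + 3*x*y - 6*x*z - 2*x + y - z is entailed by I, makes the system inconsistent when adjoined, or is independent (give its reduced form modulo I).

First compute the reduced Gröbner basis of I by Buchberger's algorithm.
f_1 = -5/4*z + 5/4, LT = z.
f_2 = 9*x + 6*y*z - 8*z + 5, LT = x.

The S-polynomials (S(f_1,f_2)) all reduce to 0 modulo the current basis, so we have a Gröbner basis.
Inter-reduce: drop elements whose leading term is divisible by another's, tail-reduce, and make monic.
Reduced Gröbner basis: {x + 2/3*y - 1/3, z - 1}.
Label its elements g_1 = x + 2/3*y - 1/3, g_2 = z - 1.

Reduce p = -9*x**3 - 6*x**2*y + 3*x**2 + 3*x*y - 6*x*z - 2*x + y - z modulo G:
  leading term x**3: subtract (-9*x**2)·g_1 from -9*x**3 - 6*x**2*y + 3*x**2 + 3*x*y - 6*x*z - 2*x + y - z → 3*x*y - 6*x*z - 2*x + y - z
  leading term x*y: subtract (3*y)·g_1 from 3*x*y - 6*x*z - 2*x + y - z → -6*x*z - 2*x - 2*y**2 + 2*y - z
  leading term x*z: subtract (-6*z)·g_1 from -6*x*z - 2*x - 2*y**2 + 2*y - z → -2*x - 2*y**2 + 4*y*z + 2*y - 3*z
  leading term x: subtract (-2)·g_1 from -2*x - 2*y**2 + 4*y*z + 2*y - 3*z → -2*y**2 + 4*y*z + 10/3*y - 3*z - 2/3
  leading term y**2: no divisor's leading term divides it; move -2*y**2 to the remainder.
  leading term y*z: subtract (4*y)·g_2 from 4*y*z + 10/3*y - 3*z - 2/3 → 22/3*y - 3*z - 2/3
  leading term y: no divisor's leading term divides it; move 22/3*y to the remainder.
  leading term z: subtract (-3)·g_2 from -3*z - 2/3 → -11/3
  leading term 1: no divisor's leading term divides it; move -11/3 to the remainder.
  normal form = -2*y**2 + 22/3*y - 11/3.
The normal form is nonzero, so p ∉ I. Since p minus its normal form lies in I, I + (p) = I + (r) where r = -2*y**2 + 22/3*y - 11/3; decide whether this ideal is the whole ring.
Run Buchberger on G together with r (pairs among the g_i already reduce to 0 since G is a Gröbner basis):
g_1 = x + 2/3*y - 1/3, LT = x.
g_2 = z - 1, LT = z.
r = -2*y**2 + 22/3*y - 11/3, LT = y**2.

The S-polynomials (S(g_1,g_2), S(g_1,r), S(g_2,r)) all reduce to 0 modulo the current basis, so we have a Gröbner basis.
Inter-reduce: drop elements whose leading term is divisible by another's, tail-reduce, and make monic.
Reduced Gröbner basis: {x + 2/3*y - 1/3, y**2 - 11/3*y + 11/6, z - 1}.
The reduced Gröbner basis of I + (p) is {x + 2/3*y - 1/3, y**2 - 11/3*y + 11/6, z - 1} ≠ {1}, a proper ideal, so the enlarged system stays consistent: p is independent of I, with normal form -2*y**2 + 22/3*y - 11/3.

The remainder on division by a Gröbner basis is unique — it is the normal form.

-9*x**3 - 6*x**2*y + 3*x**2 + 3*x*y - 6*x*z - 2*x + y - z is independent of I; its normal form modulo I is -2*y**2 + 22/3*y - 11/3.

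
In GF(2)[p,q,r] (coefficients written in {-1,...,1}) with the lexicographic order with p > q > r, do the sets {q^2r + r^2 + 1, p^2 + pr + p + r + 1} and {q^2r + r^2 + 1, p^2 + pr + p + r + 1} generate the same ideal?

Two ideals are equal iff their reduced Gröbner bases coincide (the reduced basis is unique for a fixed ordering).
Buchberger on the first generating set:
f_1 = q^2r + r^2 + 1, LT = q^2r.
f_2 = p^2 + pr + p + r + 1, LT = p^2.

The S-polynomials (S(f_1,f_2)) all reduce to 0 modulo the current basis, so we have a Gröbner basis.
Inter-reduce: drop elements whose leading term is divisible by another's, tail-reduce, and make monic.
Reduced Gröbner basis: {p^2 + pr + p + r + 1, q^2r + r^2 + 1}.

Buchberger on the second generating set:
h_1 = q^2r + r^2 + 1, LT = q^2r.
h_2 = p^2 + pr + p + r + 1, LT = p^2.

The S-polynomials (S(h_1,h_2)) all reduce to 0 modulo the current basis, so we have a Gröbner basis.
Inter-reduce: drop elements whose leading term is divisible by another's, tail-reduce, and make monic.
Reduced Gröbner basis: {p^2 + pr + p + r + 1, q^2r + r^2 + 1}.

Same reduced basis, so the two generating sets span the same ideal.

Yes, the ideals are equal.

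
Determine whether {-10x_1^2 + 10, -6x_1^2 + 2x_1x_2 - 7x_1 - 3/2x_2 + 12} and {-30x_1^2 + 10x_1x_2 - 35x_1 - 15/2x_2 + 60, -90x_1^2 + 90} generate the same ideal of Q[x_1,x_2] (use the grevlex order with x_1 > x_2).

Two ideals are equal iff their reduced Gröbner bases coincide (the reduced basis is unique for a fixed ordering).
Buchberger on the first generating set:
f_1 = -10x_1^2 + 10, LT = x_1^2.
f_2 = -6x_1^2 + 2x_1x_2 - 7x_1 - 3/2x_2 + 12, LT = x_1^2.

S(f_1,f_2): lcm = x_1^2. S = 1/3x_1x_2 - 7/6x_1 - 1/4x_2 + 1.
  leading term x_1x_2: no divisor's leading term divides it; move 1/3x_1x_2 to the remainder.
  leading term x_1: no divisor's leading term divides it; move -7/6x_1 to the remainder.
  leading term x_2: no divisor's leading term divides it; move -1/4x_2 to the remainder.
  leading term 1: no divisor's leading term divides it; move 1 to the remainder.
  remainder 1/3x_1x_2 - 7/6x_1 - 1/4x_2 + 1 ≠ 0; add g_3 = 1/3x_1x_2 - 7/6x_1 - 1/4x_2 + 1 to the basis.

S(f_1,g_3): lcm = x_1^2x_2. S = 7/2x_1^2 + 3/4x_1x_2 - 3x_1 - x_2.
  leading term x_1^2: subtract (-7/20)·f_1 from 7/2x_1^2 + 3/4x_1x_2 - 3x_1 - x_2 → 3/4x_1x_2 - 3x_1 - x_2 + 7/2
  leading term x_1x_2: subtract (9/4)·g_3 from 3/4x_1x_2 - 3x_1 - x_2 + 7/2 → -3/8x_1 - 7/16x_2 + 5/4
  leading term x_1: no divisor's leading term divides it; move -3/8x_1 to the remainder.
  leading term x_2: no divisor's leading term divides it; move -7/16x_2 to the remainder.
  leading term 1: no divisor's leading term divides it; move 5/4 to the remainder.
  remainder -3/8x_1 - 7/16x_2 + 5/4 ≠ 0; add g_4 = -3/8x_1 - 7/16x_2 + 5/4 to the basis.

S(g_3,g_4): lcm = x_1x_2. S = -7/6x_2^2 - 7/2x_1 + 31/12x_2 + 3.
  leading term x_2^2: no divisor's leading term divides it; move -7/6x_2^2 to the remainder.
  leading term x_1: subtract (28/3)·g_4 from -7/2x_1 + 31/12x_2 + 3 → 20/3x_2 - 26/3
  leading term x_2: no divisor's leading term divides it; move 20/3x_2 to the remainder.
  leading term 1: no divisor's leading term divides it; move -26/3 to the remainder.
  remainder -7/6x_2^2 + 20/3x_2 - 26/3 ≠ 0; add g_5 = -7/6x_2^2 + 20/3x_2 - 26/3 to the basis.

The other S-polynomials (S(f_2,g_3), S(f_1,g_4), S(f_2,g_4), S(f_1,g_5), S(f_2,g_5), S(g_3,g_5), S(g_4,g_5)) all reduce to 0 modulo the current basis, so we have a Gröbner basis.
Inter-reduce: drop elements whose leading term is divisible by another's, tail-reduce, and make monic.
Reduced Gröbner basis: {x_2^2 - 40/7x_2 + 52/7, x_1 + 7/6x_2 - 10/3}.

Buchberger on the second generating set:
h_1 = -30x_1^2 + 10x_1x_2 - 35x_1 - 15/2x_2 + 60, LT = x_1^2.
h_2 = -90x_1^2 + 90, LT = x_1^2.

S(h_1,h_2): lcm = x_1^2. S = -1/3x_1x_2 + 7/6x_1 + 1/4x_2 - 1.
  leading term x_1x_2: no divisor's leading term divides it; move -1/3x_1x_2 to the remainder.
  leading term x_1: no divisor's leading term divides it; move 7/6x_1 to the remainder.
  leading term x_2: no divisor's leading term divides it; move 1/4x_2 to the remainder.
  leading term 1: no divisor's leading term divides it; move -1 to the remainder.
  remainder -1/3x_1x_2 + 7/6x_1 + 1/4x_2 - 1 ≠ 0; add k_3 = -1/3x_1x_2 + 7/6x_1 + 1/4x_2 - 1 to the basis.

S(h_1,k_3): lcm = x_1^2x_2. S = -1/3x_1x_2^2 + 7/2x_1^2 + 23/12x_1x_2 + 1/4x_2^2 - 3x_1 - 2x_2.
  leading term x_1x_2^2: subtract (x_2)·k_3 from -1/3x_1x_2^2 + 7/2x_1^2 + 23/12x_1x_2 + 1/4x_2^2 - 3x_1 - 2x_2 → 7/2x_1^2 + 3/4x_1x_2 - 3x_1 - x_2
  leading term x_1^2: subtract (-7/60)·h_1 from 7/2x_1^2 + 3/4x_1x_2 - 3x_1 - x_2 → 23/12x_1x_2 - 85/12x_1 - 15/8x_2 + 7
  leading term x_1x_2: subtract (-23/4)·k_3 from 23/12x_1x_2 - 85/12x_1 - 15/8x_2 + 7 → -3/8x_1 - 7/16x_2 + 5/4
  leading term x_1: no divisor's leading term divides it; move -3/8x_1 to the remainder.
  leading term x_2: no divisor's leading term divides it; move -7/16x_2 to the remainder.
  leading term 1: no divisor's leading term divides it; move 5/4 to the remainder.
  remainder -3/8x_1 - 7/16x_2 + 5/4 ≠ 0; add k_4 = -3/8x_1 - 7/16x_2 + 5/4 to the basis.

S(k_3,k_4): lcm = x_1x_2. S = -7/6x_2^2 - 7/2x_1 + 31/12x_2 + 3.
  leading term x_2^2: no divisor's leading term divides it; move -7/6x_2^2 to the remainder.
  leading term x_1: subtract (28/3)·k_4 from -7/2x_1 + 31/12x_2 + 3 → 20/3x_2 - 26/3
  leading term x_2: no divisor's leading term divides it; move 20/3x_2 to the remainder.
  leading term 1: no divisor's leading term divides it; move -26/3 to the remainder.
  remainder -7/6x_2^2 + 20/3x_2 - 26/3 ≠ 0; add k_5 = -7/6x_2^2 + 20/3x_2 - 26/3 to the basis.

The other S-polynomials (S(h_2,k_3), S(h_1,k_4), S(h_2,k_4), S(h_1,k_5), S(h_2,k_5), S(k_3,k_5), S(k_4,k_5)) all reduce to 0 modulo the current basis, so we have a Gröbner basis.
Inter-reduce: drop elements whose leading term is divisible by another's, tail-reduce, and make monic.
Reduced Gröbner basis: {x_2^2 - 40/7x_2 + 52/7, x_1 + 7/6x_2 - 10/3}.

These coincide, so the ideals are equal.

Yes, the ideals are equal.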